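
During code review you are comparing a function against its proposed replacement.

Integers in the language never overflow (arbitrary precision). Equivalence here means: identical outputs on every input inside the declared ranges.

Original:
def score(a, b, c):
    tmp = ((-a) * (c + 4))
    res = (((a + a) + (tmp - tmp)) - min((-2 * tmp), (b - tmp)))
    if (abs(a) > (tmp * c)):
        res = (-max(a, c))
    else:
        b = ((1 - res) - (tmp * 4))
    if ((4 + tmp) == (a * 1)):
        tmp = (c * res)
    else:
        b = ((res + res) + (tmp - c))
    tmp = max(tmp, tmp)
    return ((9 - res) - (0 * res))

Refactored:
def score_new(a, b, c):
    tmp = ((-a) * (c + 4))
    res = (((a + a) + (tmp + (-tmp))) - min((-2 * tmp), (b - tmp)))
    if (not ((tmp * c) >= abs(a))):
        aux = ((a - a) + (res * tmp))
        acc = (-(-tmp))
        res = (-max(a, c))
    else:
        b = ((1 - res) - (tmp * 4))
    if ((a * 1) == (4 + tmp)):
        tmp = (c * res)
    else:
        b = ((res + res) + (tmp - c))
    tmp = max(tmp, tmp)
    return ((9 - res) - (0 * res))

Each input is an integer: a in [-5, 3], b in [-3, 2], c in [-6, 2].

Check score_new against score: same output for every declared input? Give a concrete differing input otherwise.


Comparing the listings, the differences include: comparison usage differs, plus boolean connective usage differs, plus arithmetic usage differs, plus local variable names differ, plus statement counts differ.
As a probe, take a=0, b=0, c=-1: score runs tmp = 0; res = 0; (abs(a) > (tmp * c)) -> false; b = 1; ((4 + tmp) == (a * 1)) -> false; b = 1; tmp = 0; return 9; score_new runs tmp = 0; res = 0; (not ((tmp * c) >= abs(a))) -> false; b = 1; ((a * 1) == (4 + tmp)) -> false; b = 1; tmp = 0; return 9; both end at 9.
Checked all 486 inputs in the declared domain: the outputs agree on every one.
verdict: equivalent


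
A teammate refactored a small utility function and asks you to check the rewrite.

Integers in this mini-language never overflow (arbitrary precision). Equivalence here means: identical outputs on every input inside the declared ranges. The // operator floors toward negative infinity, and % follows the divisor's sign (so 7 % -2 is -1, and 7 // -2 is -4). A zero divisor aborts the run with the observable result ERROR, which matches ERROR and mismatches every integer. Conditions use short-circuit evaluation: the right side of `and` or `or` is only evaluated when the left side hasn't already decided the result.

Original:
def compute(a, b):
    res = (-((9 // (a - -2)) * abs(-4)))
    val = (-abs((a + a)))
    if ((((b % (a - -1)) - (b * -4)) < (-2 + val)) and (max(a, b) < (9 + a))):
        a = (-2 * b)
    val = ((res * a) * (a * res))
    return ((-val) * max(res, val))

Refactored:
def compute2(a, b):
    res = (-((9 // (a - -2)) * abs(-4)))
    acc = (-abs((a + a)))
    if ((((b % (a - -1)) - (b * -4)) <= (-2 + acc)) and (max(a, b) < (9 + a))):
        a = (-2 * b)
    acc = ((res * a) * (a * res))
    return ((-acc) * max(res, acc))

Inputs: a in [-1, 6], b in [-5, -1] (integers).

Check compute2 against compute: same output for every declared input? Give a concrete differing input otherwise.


Consider the input a=4, b=-3.
compute: res becomes -4; next val becomes -8; next ((((b % (a - -1)) - (b * -4)) < (-2 + val)) and (max(a, b) < (9 + a))) evaluates to false; next val becomes 256; next final value -65536
compute2: res becomes -4; next acc becomes -8; next ((((b % (a - -1)) - (b * -4)) <= (-2 + acc)) and (max(a, b) < (9 + a))) evaluates to true; next a becomes 6; next acc becomes 576; next final value -331776
-65536 and -331776 differ, so these are not the same function on this domain.
verdict: not equivalent; witness: a=4, b=-3


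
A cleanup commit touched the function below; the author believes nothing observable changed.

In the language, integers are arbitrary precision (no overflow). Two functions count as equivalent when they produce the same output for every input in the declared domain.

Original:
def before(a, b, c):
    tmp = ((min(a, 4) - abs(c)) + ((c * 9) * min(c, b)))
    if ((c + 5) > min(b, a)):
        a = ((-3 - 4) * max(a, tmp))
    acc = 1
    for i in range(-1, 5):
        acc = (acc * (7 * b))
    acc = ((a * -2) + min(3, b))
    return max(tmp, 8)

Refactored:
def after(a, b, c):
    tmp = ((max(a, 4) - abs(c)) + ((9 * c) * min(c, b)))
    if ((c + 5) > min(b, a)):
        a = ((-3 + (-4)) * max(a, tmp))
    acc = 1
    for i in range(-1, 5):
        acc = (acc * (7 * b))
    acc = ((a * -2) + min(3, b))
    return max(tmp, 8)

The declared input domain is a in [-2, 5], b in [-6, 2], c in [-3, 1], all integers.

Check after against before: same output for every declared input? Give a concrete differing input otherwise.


Consider the input a=-2, b=-6, c=-3.
before: tmp=157, then ((c + 5) > min(b, a)) is true, then a=-1099, then acc=1, then (i=-1), then acc=-42, then (i=0), then acc=1764, then (i=1), then acc=-74088, then (i=2), then acc=3111696, then (i=3), then acc=-130691232, then (i=4), then acc=5489031744, then acc=2192, then returns 157
after: tmp=163, then ((c + 5) > min(b, a)) is true, then a=-1141, then acc=1, then (i=-1), then acc=-42, then (i=0), then acc=1764, then (i=1), then acc=-74088, then (i=2), then acc=3111696, then (i=3), then acc=-130691232, then (i=4), then acc=5489031744, then acc=2276, then returns 163
157 and 163 differ, so these are not the same function on this domain.
verdict: not equivalent; witness: a=-2, b=-6, c=-3


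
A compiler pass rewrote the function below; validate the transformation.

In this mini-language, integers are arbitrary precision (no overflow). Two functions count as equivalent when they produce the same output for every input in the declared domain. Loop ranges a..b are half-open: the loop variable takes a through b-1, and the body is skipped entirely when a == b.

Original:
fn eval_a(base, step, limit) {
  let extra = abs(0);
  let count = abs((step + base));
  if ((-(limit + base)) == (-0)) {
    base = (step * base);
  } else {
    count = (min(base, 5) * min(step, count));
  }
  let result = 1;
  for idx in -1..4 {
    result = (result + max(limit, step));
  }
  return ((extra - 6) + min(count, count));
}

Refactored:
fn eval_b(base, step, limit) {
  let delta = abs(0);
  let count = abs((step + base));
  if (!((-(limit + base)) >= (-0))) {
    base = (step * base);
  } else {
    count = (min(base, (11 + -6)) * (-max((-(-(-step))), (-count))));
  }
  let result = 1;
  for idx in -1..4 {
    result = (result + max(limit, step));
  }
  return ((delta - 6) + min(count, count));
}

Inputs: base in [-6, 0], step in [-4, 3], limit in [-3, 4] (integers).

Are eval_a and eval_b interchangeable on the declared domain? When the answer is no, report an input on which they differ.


These are not equivalent — on base=-4, step=-4, limit=4 the outputs split (2 vs 10).
eval_a: extra := 0 | count := 8 | ((-(limit + base)) == (-0)): true | base := 16 | result := 1 | iter idx=-1: | result := 5 | iter idx=0: | result := 9 | iter idx=1: | result := 13 | iter idx=2: | result := 17 | iter idx=3: | result := 21 | result 2
eval_b: delta := 0 | count := 8 | (!((-(limit + base)) >= (-0))): false | count := 16 | result := 1 | iter idx=-1: | result := 5 | iter idx=0: | result := 9 | iter idx=1: | result := 13 | iter idx=2: | result := 17 | iter idx=3: | result := 21 | result 10
verdict: not equivalent; witness: base=-4, step=-4, limit=4


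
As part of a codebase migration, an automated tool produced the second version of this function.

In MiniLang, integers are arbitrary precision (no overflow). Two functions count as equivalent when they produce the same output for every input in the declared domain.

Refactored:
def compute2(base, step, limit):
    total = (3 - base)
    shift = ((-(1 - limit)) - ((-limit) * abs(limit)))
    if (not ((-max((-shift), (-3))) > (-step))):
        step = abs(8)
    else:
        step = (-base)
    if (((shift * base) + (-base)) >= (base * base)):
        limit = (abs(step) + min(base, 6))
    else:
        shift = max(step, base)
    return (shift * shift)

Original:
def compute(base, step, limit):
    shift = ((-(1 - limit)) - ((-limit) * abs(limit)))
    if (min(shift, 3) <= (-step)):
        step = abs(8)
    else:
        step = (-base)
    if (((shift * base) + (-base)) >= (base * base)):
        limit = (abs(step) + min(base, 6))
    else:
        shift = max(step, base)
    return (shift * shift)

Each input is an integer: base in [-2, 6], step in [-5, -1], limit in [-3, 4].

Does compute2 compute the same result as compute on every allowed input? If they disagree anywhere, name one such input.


Comparing the listings, the differences include: arithmetic usage differs, local variable names differ, statement counts differ, min/max/abs usage differs, boolean connective usage differs, constant usage differs, comparison usage differs.
Tracing base=3, step=-2, limit=-1: compute: shift := -3 | (min(shift, 3) <= (-step)): true | step := 8 | (((shift * base) + (-base)) >= (base * base)): false | shift := 8 | result 64 | compute2: total := 0 | shift := -3 | (not ((-max((-shift), (-3))) > (-step))): true | step := 8 | (((shift * base) + (-base)) >= (base * base)): false | shift := 8 | result 64 — matching result 64.
Checked all 360 inputs in the declared domain: the outputs agree on every one.
verdict: equivalent


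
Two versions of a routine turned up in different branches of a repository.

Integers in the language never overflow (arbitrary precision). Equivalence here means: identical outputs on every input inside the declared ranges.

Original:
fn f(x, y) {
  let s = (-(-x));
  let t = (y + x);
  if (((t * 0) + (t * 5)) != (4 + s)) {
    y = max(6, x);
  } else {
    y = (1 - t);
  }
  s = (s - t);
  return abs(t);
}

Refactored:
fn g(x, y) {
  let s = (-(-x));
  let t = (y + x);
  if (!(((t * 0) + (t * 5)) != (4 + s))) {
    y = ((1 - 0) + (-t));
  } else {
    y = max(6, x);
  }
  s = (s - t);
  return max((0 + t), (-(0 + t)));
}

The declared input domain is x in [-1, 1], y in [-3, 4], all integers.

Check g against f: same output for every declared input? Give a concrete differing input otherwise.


The two versions differ — the changes include boolean connective usage differs, arithmetic usage differs, min/max/abs usage differs, constant usage differs.
As a probe, take x=-1, y=2: f runs s := -1 | t := 1 | (((t * 0) + (t * 5)) != (4 + s)): true | y := 6 | s := -2 | result 1; g runs s := -1 | t := 1 | (!(((t * 0) + (t * 5)) != (4 + s))): false | y := 6 | s := -2 | result 1; both end at 1.
Sweeping the whole domain (24 inputs) finds no disagreement.
verdict: equivalent


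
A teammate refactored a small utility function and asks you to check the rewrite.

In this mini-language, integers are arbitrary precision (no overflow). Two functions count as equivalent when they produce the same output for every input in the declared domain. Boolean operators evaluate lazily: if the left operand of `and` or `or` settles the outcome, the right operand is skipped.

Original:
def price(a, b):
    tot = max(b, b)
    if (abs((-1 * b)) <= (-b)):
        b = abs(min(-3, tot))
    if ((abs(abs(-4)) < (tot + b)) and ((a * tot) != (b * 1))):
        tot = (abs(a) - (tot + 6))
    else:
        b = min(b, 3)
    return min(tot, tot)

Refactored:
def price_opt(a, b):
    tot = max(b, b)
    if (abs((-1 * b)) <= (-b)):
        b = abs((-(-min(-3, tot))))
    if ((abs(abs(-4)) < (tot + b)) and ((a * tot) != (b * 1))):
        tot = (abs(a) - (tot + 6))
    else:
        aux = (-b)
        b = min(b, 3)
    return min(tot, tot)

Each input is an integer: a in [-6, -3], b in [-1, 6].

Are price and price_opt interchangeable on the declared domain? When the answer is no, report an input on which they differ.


Equivalent — the differences include statement counts differ; local variable names differ, yet no declared input distinguishes the two.
One worked example (a=-4, b=5) — price: tot = 5; (abs((-1 * b)) <= (-b)) -> false; ((abs(abs(-4)) < (tot + b)) and ((a * tot) != (b * 1))) -> true; tot = -7; return -7; price_opt: tot = 5; (abs((-1 * b)) <= (-b)) -> false; ((abs(abs(-4)) < (tot + b)) and ((a * tot) != (b * 1))) -> true; tot = -7; return -7; agreement on -7.
Across all 32 domain points the two functions coincide.
verdict: equivalent


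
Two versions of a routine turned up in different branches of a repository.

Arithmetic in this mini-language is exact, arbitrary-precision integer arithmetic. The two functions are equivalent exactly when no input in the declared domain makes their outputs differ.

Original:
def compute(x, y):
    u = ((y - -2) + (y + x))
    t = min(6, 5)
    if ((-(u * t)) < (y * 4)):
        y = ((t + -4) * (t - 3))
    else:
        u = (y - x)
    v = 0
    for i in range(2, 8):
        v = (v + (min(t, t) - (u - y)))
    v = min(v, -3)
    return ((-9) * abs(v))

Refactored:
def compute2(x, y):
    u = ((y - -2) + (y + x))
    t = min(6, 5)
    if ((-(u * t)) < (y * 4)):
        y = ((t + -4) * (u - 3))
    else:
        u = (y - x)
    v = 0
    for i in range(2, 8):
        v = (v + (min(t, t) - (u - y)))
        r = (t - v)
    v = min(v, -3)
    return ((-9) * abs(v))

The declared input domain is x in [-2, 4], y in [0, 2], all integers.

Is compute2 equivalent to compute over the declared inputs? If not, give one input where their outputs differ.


Take x=2, y=2.
compute: u=8, then t=5, then ((-(u * t)) < (y * 4)) is true, then y=2, then v=0, then (i=2), then v=-1, then (i=3), then v=-2, then (i=4), then v=-3, then (i=5), then v=-4, then (i=6), then v=-5, then (i=7), then v=-6, then v=-6, then returns -54
compute2: u=8, then t=5, then ((-(u * t)) < (y * 4)) is true, then y=5, then v=0, then (i=2), then v=2, then r=3, then (i=3), then v=4, then r=1, then (i=4), then v=6, then r=-1, then (i=5), then v=8, then r=-3, then (i=6), then v=10, then r=-5, then (i=7), then v=12, then r=-7, then v=-3, then returns -27
-54 and -27 differ, so these are not the same function on this domain.
verdict: not equivalent; witness: x=2, y=2


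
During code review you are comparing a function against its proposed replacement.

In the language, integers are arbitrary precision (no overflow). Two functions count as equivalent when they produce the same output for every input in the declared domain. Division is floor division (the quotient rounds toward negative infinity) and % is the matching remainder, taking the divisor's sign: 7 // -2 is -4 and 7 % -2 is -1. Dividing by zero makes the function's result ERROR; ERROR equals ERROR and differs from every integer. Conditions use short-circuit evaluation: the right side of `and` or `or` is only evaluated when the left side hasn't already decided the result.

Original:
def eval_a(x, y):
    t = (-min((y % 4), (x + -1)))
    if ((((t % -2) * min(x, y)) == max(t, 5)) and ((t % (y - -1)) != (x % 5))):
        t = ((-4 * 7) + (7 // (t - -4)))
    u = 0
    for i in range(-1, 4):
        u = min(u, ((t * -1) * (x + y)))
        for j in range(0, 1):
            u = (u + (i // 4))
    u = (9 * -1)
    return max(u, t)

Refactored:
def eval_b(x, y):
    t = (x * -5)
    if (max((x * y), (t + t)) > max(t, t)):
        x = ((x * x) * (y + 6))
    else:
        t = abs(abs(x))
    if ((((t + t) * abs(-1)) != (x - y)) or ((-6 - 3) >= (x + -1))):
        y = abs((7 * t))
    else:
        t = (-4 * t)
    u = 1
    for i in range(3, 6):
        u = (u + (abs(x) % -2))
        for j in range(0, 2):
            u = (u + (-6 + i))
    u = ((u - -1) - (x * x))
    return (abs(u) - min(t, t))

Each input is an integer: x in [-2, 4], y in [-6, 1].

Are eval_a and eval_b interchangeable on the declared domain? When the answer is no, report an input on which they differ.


These are not equivalent — on x=-2, y=-6 the outputs split (3 vs 0).
eval_a: t=3, then ((((t % -2) * min(x, y)) == max(t, 5)) and ((t % (y - -1)) != (x % 5))) is false, then u=0, then (i=-1), then u=0, then (j=0), then u=-1, then (i=0), then u=-1, then (j=0), then u=-1, then (i=1), then u=-1, then (j=0), then u=-1, then (i=2), then u=-1, then (j=0), then u=-1, then (i=3), then u=-1, then (j=0), then u=-1, then u=-9, then returns 3
eval_b: t=10, then (max((x * y), (t + t)) > max(t, t)) is true, then x=0, then ((((t + t) * abs(-1)) != (x - y)) or ((-6 - 3) >= (x + -1))) is true, then y=70, then u=1, then (i=3), then u=1, then (j=0), then u=-2, then (j=1), then u=-5, then (i=4), then u=-5, then (j=0), then u=-7, then (j=1), then u=-9, then (i=5), then u=-9, then (j=0), then u=-10, then (j=1), then u=-11, then u=-10, then returns 0
verdict: not equivalent; witness: x=-2, y=-6


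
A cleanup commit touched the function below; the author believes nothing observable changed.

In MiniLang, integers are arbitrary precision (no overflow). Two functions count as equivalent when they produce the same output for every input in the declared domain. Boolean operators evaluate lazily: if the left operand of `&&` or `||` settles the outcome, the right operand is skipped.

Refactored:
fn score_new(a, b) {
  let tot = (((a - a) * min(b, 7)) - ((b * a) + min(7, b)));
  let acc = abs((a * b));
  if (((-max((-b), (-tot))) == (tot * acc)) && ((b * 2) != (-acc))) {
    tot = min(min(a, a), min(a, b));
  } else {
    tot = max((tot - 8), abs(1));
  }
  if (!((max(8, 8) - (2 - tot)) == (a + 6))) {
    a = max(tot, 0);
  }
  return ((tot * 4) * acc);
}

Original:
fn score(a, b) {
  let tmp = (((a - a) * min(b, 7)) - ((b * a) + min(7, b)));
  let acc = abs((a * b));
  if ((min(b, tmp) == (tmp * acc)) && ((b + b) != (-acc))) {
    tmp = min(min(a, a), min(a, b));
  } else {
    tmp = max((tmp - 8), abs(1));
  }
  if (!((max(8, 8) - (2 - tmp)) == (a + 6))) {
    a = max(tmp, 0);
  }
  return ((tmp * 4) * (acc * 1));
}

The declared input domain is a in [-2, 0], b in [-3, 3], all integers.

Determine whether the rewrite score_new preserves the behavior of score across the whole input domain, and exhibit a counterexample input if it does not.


Although min/max/abs usage differs, plus arithmetic usage differs, plus local variable names differ, plus constant usage differs, 21/21 inputs agree.
verdict: equivalent


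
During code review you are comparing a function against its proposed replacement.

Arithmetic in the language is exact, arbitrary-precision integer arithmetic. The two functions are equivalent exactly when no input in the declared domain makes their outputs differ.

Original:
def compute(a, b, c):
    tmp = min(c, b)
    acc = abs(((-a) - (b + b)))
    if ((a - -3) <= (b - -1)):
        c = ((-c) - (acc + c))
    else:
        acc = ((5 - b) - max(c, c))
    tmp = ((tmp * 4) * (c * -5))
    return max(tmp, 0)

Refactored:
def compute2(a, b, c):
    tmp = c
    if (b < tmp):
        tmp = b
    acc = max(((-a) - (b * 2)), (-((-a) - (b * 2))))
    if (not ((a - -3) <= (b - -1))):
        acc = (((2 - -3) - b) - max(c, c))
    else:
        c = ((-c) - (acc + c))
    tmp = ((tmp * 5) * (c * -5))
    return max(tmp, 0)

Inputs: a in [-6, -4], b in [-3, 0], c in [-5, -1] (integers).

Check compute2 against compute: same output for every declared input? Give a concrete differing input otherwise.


Consider the input a=-6, b=-1, c=-5.
compute: tmp becomes -5; next acc becomes 8; next ((a - -3) <= (b - -1)) evaluates to true; next c becomes 2; next tmp becomes 200; next final value 200
compute2: tmp becomes -5; next (b < tmp) evaluates to false; next acc becomes 8; next (not ((a - -3) <= (b - -1))) evaluates to false; next c becomes 2; next tmp becomes 250; next final value 250
200 and 250 differ, so these are not the same function on this domain.
verdict: not equivalent; witness: a=-6, b=-1, c=-5


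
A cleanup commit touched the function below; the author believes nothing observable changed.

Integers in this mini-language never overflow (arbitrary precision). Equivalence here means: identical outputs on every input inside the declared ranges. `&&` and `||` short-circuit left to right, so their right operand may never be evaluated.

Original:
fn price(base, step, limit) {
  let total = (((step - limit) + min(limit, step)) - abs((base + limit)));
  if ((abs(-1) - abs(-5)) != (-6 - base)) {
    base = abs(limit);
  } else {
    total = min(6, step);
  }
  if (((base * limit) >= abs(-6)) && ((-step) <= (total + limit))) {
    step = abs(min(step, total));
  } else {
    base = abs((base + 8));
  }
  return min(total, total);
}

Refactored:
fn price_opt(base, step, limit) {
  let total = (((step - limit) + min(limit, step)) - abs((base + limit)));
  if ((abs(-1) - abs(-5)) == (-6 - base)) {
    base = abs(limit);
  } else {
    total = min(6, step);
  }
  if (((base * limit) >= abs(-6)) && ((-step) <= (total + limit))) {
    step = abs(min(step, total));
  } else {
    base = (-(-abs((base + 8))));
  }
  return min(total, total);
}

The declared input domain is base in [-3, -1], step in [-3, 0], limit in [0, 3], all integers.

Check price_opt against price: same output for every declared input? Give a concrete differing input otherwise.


Not equivalent: base=-3, step=-3, limit=0 separates them (-9 vs -3).
price: total = -9; ((abs(-1) - abs(-5)) != (-6 - base)) -> true; base = 0; (((base * limit) >= abs(-6)) && ((-step) <= (total + limit))) -> false; base = 8; return -9
price_opt: total = -9; ((abs(-1) - abs(-5)) == (-6 - base)) -> false; total = -3; (((base * limit) >= abs(-6)) && ((-step) <= (total + limit))) -> false; base = 5; return -3
verdict: not equivalent; witness: base=-3, step=-3, limit=0


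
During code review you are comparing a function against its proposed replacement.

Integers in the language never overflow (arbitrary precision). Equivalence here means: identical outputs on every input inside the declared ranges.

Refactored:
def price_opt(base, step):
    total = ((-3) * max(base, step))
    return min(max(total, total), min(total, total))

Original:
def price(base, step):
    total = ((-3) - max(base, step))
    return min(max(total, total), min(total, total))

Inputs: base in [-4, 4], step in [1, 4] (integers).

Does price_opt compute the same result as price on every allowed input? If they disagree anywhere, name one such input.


At base=-4, step=1: price gives -4, price_opt gives -3.
verdict: not equivalent; witness: base=-4, step=1


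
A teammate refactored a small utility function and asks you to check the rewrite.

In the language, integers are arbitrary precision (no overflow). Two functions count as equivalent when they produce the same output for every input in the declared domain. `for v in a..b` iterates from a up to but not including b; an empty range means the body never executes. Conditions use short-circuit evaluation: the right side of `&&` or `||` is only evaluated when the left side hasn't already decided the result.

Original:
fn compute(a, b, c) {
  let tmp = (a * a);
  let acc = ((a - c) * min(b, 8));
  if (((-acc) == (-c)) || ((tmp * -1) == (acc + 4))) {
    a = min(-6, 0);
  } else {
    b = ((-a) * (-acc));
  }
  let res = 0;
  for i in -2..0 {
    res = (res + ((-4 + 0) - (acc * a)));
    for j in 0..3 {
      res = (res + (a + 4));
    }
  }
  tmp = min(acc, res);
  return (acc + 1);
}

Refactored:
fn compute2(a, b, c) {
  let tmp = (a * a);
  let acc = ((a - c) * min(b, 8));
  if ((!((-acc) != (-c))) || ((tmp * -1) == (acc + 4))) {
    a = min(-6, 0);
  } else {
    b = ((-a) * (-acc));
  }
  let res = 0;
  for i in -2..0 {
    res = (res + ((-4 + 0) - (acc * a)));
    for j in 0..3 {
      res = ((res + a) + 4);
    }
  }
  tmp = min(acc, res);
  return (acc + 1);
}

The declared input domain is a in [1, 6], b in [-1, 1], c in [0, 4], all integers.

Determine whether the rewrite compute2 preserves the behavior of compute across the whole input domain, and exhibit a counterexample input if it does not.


This is a faithful refactor — comparison usage differs, and boolean connective usage differs, but the computed results match everywhere.
Tracing a=6, b=0, c=4: compute: tmp := 36 | acc := 0 | (((-acc) == (-c)) || ((tmp * -1) == (acc + 4))): false | b := 0 | res := 0 | iter i=-2: | res := -4 | iter j=0: | res := 6 | iter j=1: | res := 16 | iter j=2: | res := 26 | iter i=-1: | res := 22 | iter j=0: | res := 32 | iter j=1: | res := 42 | iter j=2: | res := 52 | tmp := 0 | result 1 | compute2: tmp := 36 | acc := 0 | ((!((-acc) != (-c))) || ((tmp * -1) == (acc + 4))): false | b := 0 | res := 0 | iter i=-2: | res := -4 | iter j=0: | res := 6 | iter j=1: | res := 16 | iter j=2: | res := 26 | iter i=-1: | res := 22 | iter j=0: | res := 32 | iter j=1: | res := 42 | iter j=2: | res := 52 | tmp := 0 | result 1 — matching result 1.
Checked all 90 inputs in the declared domain: the outputs agree on every one.
verdict: equivalent


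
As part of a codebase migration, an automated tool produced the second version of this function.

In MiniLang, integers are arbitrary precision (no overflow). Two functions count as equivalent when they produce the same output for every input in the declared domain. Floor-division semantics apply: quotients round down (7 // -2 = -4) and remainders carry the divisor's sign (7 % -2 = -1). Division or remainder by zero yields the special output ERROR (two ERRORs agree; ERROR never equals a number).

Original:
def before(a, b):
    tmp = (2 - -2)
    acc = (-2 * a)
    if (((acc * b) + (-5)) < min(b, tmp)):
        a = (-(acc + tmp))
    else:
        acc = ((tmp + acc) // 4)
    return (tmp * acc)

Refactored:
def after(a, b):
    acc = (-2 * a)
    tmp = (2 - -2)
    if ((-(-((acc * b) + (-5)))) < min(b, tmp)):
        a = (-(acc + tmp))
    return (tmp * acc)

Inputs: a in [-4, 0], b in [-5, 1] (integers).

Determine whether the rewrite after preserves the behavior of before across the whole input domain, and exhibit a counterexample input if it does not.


Evaluate both at a=-4, b=1.
before: tmp = 4; acc = 8; (((acc * b) + (-5)) < min(b, tmp)) -> false; acc = 3; return 12
after: acc = 8; tmp = 4; ((-(-((acc * b) + (-5)))) < min(b, tmp)) -> false; return 32
12 vs 32 — the two versions disagree here.
verdict: not equivalent; witness: a=-4, b=1


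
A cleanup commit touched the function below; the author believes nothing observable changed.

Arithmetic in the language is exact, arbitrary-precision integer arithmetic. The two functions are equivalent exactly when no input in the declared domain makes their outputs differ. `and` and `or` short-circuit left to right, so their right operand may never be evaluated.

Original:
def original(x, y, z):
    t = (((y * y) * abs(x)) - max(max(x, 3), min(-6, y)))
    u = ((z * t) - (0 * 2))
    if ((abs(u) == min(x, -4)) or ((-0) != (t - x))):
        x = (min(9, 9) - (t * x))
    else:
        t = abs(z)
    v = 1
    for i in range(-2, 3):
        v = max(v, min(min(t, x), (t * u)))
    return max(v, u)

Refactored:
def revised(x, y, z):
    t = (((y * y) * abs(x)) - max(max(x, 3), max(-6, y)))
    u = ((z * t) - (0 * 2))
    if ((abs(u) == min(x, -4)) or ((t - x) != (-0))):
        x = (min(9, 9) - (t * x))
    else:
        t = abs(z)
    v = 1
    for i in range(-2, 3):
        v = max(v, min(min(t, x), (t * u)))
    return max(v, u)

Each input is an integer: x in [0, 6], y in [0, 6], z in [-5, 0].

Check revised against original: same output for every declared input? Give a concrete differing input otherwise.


There is a counterexample at x=0, y=4, z=-5: 15 on one side, 20 on the other.
original: t=-3, then u=15, then ((abs(u) == min(x, -4)) or ((-0) != (t - x))) is true, then x=9, then v=1, then (i=-2), then v=1, then (i=-1), then v=1, then (i=0), then v=1, then (i=1), then v=1, then (i=2), then v=1, then returns 15
revised: t=-4, then u=20, then ((abs(u) == min(x, -4)) or ((t - x) != (-0))) is true, then x=9, then v=1, then (i=-2), then v=1, then (i=-1), then v=1, then (i=0), then v=1, then (i=1), then v=1, then (i=2), then v=1, then returns 20
verdict: not equivalent; witness: x=0, y=4, z=-5


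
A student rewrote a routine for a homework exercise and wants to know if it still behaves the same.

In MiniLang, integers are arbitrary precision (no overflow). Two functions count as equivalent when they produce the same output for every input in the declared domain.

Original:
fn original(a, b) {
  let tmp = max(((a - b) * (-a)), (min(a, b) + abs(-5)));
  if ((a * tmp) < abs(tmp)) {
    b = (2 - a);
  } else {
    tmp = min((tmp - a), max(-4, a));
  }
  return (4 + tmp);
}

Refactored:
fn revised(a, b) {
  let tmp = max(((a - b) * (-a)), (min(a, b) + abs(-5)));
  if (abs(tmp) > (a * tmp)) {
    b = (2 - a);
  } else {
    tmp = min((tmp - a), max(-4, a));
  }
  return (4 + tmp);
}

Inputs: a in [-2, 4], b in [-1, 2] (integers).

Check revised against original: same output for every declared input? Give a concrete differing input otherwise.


Equivalent — the differences include comparison usage differs, yet no declared input distinguishes the two.
As a probe, take a=1, b=2: original runs tmp := 6 | ((a * tmp) < abs(tmp)): false | tmp := 1 | result 5; revised runs tmp := 6 | (abs(tmp) > (a * tmp)): false | tmp := 1 | result 5; both end at 5.
Across all 28 domain points the two functions coincide.
verdict: equivalent


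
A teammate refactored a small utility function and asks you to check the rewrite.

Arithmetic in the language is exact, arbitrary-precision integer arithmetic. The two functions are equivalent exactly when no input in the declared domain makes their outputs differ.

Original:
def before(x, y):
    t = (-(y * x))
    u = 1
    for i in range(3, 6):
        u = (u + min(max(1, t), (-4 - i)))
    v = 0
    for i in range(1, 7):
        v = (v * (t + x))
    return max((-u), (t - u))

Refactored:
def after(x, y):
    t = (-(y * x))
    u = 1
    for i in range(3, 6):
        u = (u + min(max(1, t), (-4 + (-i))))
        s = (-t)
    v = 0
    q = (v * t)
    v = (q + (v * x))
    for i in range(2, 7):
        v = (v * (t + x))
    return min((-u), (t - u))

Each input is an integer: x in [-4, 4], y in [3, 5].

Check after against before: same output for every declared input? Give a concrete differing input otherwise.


Consider the input x=-4, y=3.
before: t := 12 | u := 1 | iter i=3: | u := -6 | iter i=4: | u := -14 | iter i=5: | u := -23 | v := 0 | iter i=1: | v := 0 | iter i=2: | v := 0 | iter i=3: | v := 0 | iter i=4: | v := 0 | iter i=5: | v := 0 | iter i=6: | v := 0 | result 35
after: t := 12 | u := 1 | iter i=3: | u := -6 | s := -12 | iter i=4: | u := -14 | s := -12 | iter i=5: | u := -23 | s := -12 | v := 0 | q := 0 | v := 0 | iter i=2: | v := 0 | iter i=3: | v := 0 | iter i=4: | v := 0 | iter i=5: | v := 0 | iter i=6: | v := 0 | result 23
35 vs 23 — the two versions disagree here.
verdict: not equivalent; witness: x=-4, y=3


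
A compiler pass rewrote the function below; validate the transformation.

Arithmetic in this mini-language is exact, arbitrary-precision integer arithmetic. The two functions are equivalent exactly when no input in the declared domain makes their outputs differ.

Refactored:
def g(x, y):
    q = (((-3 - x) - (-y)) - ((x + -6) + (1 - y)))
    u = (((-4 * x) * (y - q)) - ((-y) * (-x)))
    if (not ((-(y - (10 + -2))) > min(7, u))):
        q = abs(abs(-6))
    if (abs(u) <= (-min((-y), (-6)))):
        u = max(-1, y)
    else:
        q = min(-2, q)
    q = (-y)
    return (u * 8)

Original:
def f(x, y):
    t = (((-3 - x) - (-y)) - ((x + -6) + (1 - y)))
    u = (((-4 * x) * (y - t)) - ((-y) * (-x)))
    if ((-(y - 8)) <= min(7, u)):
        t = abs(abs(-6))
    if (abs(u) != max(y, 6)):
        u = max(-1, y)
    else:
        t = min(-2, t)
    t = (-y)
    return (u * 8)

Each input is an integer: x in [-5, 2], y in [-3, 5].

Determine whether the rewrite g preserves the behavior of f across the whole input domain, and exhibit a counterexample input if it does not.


Run the pair on x=-5, y=-3.
f: t = 6; u = -195; ((-(y - 8)) <= min(7, u)) -> false; (abs(u) != max(y, 6)) -> true; u = -1; t = 3; return -8
g: q = 6; u = -195; (not ((-(y - (10 + -2))) > min(7, u))) -> false; (abs(u) <= (-min((-y), (-6)))) -> false; q = -2; q = 3; return -1560
-8 and -1560 differ, so these are not the same function on this domain.
verdict: not equivalent; witness: x=-5, y=-3


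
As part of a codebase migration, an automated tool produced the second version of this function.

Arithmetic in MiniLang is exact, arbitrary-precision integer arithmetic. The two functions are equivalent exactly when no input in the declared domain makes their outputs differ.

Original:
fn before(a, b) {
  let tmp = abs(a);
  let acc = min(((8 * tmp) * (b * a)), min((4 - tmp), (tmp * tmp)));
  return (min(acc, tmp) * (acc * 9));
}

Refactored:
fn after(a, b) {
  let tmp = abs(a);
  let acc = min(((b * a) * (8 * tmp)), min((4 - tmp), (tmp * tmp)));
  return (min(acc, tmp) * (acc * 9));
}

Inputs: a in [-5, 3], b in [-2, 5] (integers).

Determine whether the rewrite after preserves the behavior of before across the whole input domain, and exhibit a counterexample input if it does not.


The two are interchangeable: same computation, different form, and every declared input agrees.
One worked example (a=-4, b=0) — before: tmp = 4; acc = 0; return 0; after: tmp = 4; acc = 0; return 0; agreement on 0.
An exhaustive pass over the 72 declared inputs shows identical outputs.
verdict: equivalent


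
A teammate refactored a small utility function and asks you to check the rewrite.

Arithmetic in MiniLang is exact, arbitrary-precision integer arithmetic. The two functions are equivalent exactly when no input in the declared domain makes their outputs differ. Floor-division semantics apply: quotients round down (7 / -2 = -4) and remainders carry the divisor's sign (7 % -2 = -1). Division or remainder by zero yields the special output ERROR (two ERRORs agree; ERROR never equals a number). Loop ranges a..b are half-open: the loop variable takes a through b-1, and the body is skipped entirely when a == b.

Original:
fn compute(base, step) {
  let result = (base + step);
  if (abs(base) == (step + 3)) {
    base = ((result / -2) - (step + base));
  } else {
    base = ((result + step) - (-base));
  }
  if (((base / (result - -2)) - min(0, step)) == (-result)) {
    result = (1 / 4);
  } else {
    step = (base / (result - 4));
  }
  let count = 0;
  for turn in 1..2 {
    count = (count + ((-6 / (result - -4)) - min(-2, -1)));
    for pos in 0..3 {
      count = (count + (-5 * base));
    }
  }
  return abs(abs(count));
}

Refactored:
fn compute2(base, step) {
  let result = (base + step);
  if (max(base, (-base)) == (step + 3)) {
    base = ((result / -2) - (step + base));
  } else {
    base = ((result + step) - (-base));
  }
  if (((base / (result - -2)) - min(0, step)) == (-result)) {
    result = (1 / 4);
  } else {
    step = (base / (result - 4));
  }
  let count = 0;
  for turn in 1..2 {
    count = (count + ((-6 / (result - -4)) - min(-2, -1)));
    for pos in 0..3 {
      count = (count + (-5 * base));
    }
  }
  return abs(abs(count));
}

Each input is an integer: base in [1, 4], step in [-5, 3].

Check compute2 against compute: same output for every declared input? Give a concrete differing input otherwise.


Changes here: min/max/abs usage differs; the full 36-point sweep finds no disagreement.
verdict: equivalent


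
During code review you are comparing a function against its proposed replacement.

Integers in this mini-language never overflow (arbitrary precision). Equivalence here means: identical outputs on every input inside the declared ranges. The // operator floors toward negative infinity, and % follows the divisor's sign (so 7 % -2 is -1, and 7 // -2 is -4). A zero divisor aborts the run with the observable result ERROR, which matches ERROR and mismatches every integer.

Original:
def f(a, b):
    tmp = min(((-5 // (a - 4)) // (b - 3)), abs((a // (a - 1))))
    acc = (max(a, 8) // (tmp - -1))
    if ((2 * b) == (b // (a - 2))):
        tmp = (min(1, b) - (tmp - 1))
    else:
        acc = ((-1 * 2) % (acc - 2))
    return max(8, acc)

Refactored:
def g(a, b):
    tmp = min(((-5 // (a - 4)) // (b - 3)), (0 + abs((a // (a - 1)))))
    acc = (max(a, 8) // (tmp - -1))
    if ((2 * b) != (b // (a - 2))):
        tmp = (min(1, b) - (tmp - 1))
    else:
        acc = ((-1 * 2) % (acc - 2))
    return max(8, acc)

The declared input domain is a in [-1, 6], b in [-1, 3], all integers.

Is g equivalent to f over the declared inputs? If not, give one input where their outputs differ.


The suspicious edit (`((2 * b) == (b // (a - 2)))` became `((2 * b) != (b // (a - 2)))`) never changes the result for any input inside the declared domain.
As a probe, take a=0, b=3: f runs division by zero -> ERROR; g runs division by zero -> ERROR; both end at ERROR.
Checked all 40 inputs in the declared domain: the outputs agree on every one.
verdict: equivalent


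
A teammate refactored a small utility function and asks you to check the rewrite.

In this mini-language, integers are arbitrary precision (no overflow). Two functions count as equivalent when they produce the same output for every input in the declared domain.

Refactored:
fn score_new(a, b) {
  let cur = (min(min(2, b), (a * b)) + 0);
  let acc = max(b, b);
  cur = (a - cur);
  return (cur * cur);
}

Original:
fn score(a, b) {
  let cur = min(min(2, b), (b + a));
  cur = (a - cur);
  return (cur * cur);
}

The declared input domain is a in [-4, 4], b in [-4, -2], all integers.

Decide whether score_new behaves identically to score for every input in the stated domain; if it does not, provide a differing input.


These are not equivalent — on a=-4, b=-4 the outputs split (16 vs 0).
score: cur = -8; cur = 4; return 16
score_new: cur = -4; acc = -4; cur = 0; return 0
verdict: not equivalent; witness: a=-4, b=-4


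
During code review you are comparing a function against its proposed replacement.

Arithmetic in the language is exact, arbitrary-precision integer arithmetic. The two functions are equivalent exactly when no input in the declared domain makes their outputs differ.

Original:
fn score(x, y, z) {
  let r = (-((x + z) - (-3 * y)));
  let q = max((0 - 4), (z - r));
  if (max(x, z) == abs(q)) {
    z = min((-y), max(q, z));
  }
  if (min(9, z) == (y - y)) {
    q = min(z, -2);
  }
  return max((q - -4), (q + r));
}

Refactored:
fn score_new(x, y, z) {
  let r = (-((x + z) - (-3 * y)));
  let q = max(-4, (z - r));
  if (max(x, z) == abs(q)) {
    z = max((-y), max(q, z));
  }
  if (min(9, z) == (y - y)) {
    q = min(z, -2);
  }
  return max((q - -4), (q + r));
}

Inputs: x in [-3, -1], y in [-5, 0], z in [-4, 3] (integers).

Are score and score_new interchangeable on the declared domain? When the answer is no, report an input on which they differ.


These are not equivalent — on x=-3, y=0, z=1 the outputs split (2 vs 3).
score: r := 2 | q := -1 | (max(x, z) == abs(q)): true | z := 0 | (min(9, z) == (y - y)): true | q := -2 | result 2
score_new: r := 2 | q := -1 | (max(x, z) == abs(q)): true | z := 1 | (min(9, z) == (y - y)): false | result 3
verdict: not equivalent; witness: x=-3, y=0, z=1


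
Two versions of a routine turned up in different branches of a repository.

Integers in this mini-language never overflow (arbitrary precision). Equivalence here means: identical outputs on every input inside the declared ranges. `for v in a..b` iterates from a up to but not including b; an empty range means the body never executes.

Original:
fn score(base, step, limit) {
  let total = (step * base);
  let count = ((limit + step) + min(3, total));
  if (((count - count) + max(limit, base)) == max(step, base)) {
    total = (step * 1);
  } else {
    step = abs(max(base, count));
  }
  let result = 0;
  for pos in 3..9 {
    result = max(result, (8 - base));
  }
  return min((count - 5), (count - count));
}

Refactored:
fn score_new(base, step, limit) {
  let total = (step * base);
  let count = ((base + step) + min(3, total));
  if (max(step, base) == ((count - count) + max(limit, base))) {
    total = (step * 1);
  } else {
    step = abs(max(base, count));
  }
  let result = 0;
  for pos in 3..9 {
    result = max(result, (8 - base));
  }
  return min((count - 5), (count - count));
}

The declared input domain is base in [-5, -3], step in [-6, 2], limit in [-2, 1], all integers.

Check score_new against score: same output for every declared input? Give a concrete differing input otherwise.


At base=-5, step=-6, limit=-2: score gives -10, score_new gives -13.
verdict: not equivalent; witness: base=-5, step=-6, limit=-2
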